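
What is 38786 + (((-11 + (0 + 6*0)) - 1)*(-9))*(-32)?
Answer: 35330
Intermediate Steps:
38786 + (((-11 + (0 + 6*0)) - 1)*(-9))*(-32) = 38786 + (((-11 + (0 + 0)) - 1)*(-9))*(-32) = 38786 + (((-11 + 0) - 1)*(-9))*(-32) = 38786 + ((-11 - 1)*(-9))*(-32) = 38786 - 12*(-9)*(-32) = 38786 + 108*(-32) = 38786 - 3456 = 35330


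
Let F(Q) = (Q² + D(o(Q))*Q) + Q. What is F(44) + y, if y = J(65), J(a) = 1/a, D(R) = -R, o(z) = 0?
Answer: 128701/65 ≈ 1980.0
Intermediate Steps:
y = 1/65 ≈ 0.015385
F(Q) = Q + Q² (F(Q) = (Q² + (-1*0)*Q) + Q = (Q² + 0*Q) + Q = (Q² + 0) + Q = Q² + Q = Q + Q²)
F(44) + y = 44*(1 + 44) + 1/65 = 44*45 + 1/65 = 1980 + 1/65 = 128701/65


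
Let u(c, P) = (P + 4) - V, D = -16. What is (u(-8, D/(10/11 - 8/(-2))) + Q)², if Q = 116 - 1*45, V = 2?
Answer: 3545689/729 ≈ 4863.8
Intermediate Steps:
Q = 71 (Q = 116 - 45 = 71)
u(c, P) = 2 + P (u(c, P) = (P + 4) - 1*2 = (4 + P) - 2 = 2 + P)
(u(-8, D/(10/11 - 8/(-2))) + Q)² = ((2 - 16/(10/11 - 8/(-2))) + 71)² = ((2 - 16/(10*(1/11) - 8*(-½))) + 71)² = ((2 - 16/(10/11 + 4)) + 71)² = ((2 - 16/54/11) + 71)² = ((2 - 16*11/54) + 71)² = ((2 - 88/27) + 71)² = (-34/27 + 71)² = (1883/27)² = 3545689/729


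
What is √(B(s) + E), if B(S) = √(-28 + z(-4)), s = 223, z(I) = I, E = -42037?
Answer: √(-42037 + 4*I*√2) ≈ 0.014 + 205.03*I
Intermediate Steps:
B(S) = 4*I*√2 (B(S) = √(-28 - 4) = √(-32) = 4*I*√2)
√(B(s) + E) = √(4*I*√2 - 42037) = √(-42037 + 4*I*√2)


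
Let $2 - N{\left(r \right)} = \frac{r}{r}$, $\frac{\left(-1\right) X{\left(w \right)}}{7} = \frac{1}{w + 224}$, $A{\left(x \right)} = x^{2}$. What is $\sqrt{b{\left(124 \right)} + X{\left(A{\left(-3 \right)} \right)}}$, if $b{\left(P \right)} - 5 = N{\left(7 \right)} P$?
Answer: $\frac{5 \sqrt{280066}}{233} \approx 11.356$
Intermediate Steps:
$X{\left(w \right)} = - \frac{7}{224 + w}$ ($X{\left(w \right)} = - \frac{7}{w + 224} = - \frac{7}{224 + w}$)
$N{\left(r \right)} = 1$ ($N{\left(r \right)} = 2 - \frac{r}{r} = 2 - 1 = 1$)
$b{\left(P \right)} = 5 + P$ ($b{\left(P \right)} = 5 + 1 P = 5 + P$)
$\sqrt{b{\left(124 \right)} + X{\left(A{\left(-3 \right)} \right)}} = \sqrt{\left(5 + 124\right) - \frac{7}{224 + \left(-3\right)^{2}}} = \sqrt{129 - \frac{7}{224 + 9}} = \sqrt{129 - \frac{7}{233}} = \sqrt{\frac{30050}{233}} = \frac{5 \sqrt{280066}}{233}$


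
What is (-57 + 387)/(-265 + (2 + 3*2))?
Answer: -330/257 ≈ -1.2840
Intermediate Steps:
(-57 + 387)/(-265 + (2 + 3*2)) = 330/(-265 + (2 + 6)) = 330/(-265 + 8) = 330/(-257) = 330*(-1/257) = -330/257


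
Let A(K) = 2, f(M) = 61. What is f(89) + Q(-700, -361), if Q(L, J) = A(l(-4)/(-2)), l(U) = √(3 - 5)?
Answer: 63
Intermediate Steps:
l(U) = I*√2 (l(U) = √(-2) = I*√2)
Q(L, J) = 2
f(89) + Q(-700, -361) = 61 + 2 = 63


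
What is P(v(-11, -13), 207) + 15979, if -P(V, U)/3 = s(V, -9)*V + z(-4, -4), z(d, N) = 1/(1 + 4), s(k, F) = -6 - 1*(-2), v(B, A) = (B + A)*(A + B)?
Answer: 114452/5 ≈ 22890.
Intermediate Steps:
v(B, A) = (A + B)**2 (v(B, A) = (A + B)*(A + B) = (A + B)**2)
s(k, F) = -4 (s(k, F) = -6 + 2 = -4)
z(d, N) = 1/5
P(V, U) = -3/5 + 12*V (P(V, U) = -3*(-4*V + 1/5) = -3*(1/5 - 4*V) = -3/5 + 12*V)
P(v(-11, -13), 207) + 15979 = (-3/5 + 12*(-13 - 11)**2) + 15979 = (-3/5 + 12*(-24)**2) + 15979 = (-3/5 + 12*576) + 15979 = (-3/5 + 6912) + 15979 = 34557/5 + 15979 = 114452/5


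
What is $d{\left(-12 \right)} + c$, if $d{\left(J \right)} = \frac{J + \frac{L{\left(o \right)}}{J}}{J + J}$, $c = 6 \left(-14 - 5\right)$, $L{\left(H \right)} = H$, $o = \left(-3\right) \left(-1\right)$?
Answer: $- \frac{10895}{96} \approx -113.49$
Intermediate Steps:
$o = 3$
$c = -114$ ($c = 6 \left(-19\right) = -114$)
$d{\left(J \right)} = \frac{J + \frac{3}{J}}{2 J}$ ($d{\left(J \right)} = \frac{J + \frac{3}{J}}{J + J} = \frac{J + \frac{3}{J}}{2 J}$)
$d{\left(-12 \right)} + c = \frac{3 + \left(-12\right)^{2}}{2 \cdot 144} - 114 = \frac{1}{2} \cdot \frac{1}{144} \left(3 + 144\right) - 114 = \frac{1}{2} \cdot \frac{1}{144} \cdot 147 - 114 = \frac{49}{96} - 114 = - \frac{10895}{96}$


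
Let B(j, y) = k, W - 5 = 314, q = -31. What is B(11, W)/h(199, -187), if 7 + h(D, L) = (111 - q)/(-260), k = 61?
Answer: -7930/981 ≈ -8.0836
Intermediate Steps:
W = 319 (W = 5 + 314 = 319)
B(j, y) = 61
h(D, L) = -981/130 (h(D, L) = -7 + (111 - 1*(-31))/(-260) = -7 + (111 + 31)*(-1/260) = -7 + 142*(-1/260) = -7 - 71/130 = -981/130)
B(11, W)/h(199, -187) = 61/(-981/130) = 61*(-130/981) = -7930/981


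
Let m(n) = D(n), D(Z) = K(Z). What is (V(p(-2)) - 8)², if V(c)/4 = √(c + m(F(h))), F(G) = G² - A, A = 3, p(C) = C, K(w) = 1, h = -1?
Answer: 48 - 64*I ≈ 48.0 - 64.0*I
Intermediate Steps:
F(G) = -3 + G² (F(G) = G² - 1*3 = G² - 3 = -3 + G²)
D(Z) = 1
m(n) = 1
V(c) = 4*√(1 + c) (V(c) = 4*√(c + 1) = 4*√(1 + c))
(V(p(-2)) - 8)² = (4*√(1 - 2) - 8)² = (4*√(-1) - 8)² = (4*I - 8)² = (-8 + 4*I)²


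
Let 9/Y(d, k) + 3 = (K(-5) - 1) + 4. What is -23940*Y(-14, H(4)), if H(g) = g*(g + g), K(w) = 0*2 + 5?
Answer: -43092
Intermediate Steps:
K(w) = 5 (K(w) = 0 + 5 = 5)
H(g) = 2*g² (H(g) = g*(2*g) = 2*g²)
Y(d, k) = 9/5 (Y(d, k) = 9/(-3 + ((5 - 1) + 4)) = 9/(-3 + (4 + 4)) = 9/(-3 + 8) = 9/5)
-23940*Y(-14, H(4)) = -23940*9/5 = -43092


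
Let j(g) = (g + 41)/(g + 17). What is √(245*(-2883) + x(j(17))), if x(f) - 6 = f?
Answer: 2*I*√51032147/17 ≈ 840.43*I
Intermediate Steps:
j(g) = (41 + g)/(17 + g)
x(f) = 6 + f
√(245*(-2883) + x(j(17))) = √(245*(-2883) + (6 + (41 + 17)/(17 + 17))) = √(-706335 + (6 + 58/34)) = √(-706335 + (6 + (1/34)*58)) = √(-706335 + (6 + 29/17)) = √(-706335 + 131/17) = √(-12007564/17) = 2*I*√51032147/17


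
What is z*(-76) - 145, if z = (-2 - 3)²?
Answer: -2045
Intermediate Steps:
z = 25 (z = (-5)² = 25)
z*(-76) - 145 = 25*(-76) - 145 = -1900 - 145 = -2045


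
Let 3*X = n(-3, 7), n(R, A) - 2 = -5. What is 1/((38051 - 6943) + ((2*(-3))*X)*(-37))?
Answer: 1/30886 ≈ 3.2377e-5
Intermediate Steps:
n(R, A) = -3 (n(R, A) = 2 - 5 = -3)
X = -1 (X = (1/3)*(-3) = -1)
1/((38051 - 6943) + ((2*(-3))*X)*(-37)) = 1/((38051 - 6943) + ((2*(-3))*(-1))*(-37)) = 1/(31108 - 6*(-1)*(-37)) = 1/(31108 + 6*(-37)) = 1/(31108 - 222) = 1/30886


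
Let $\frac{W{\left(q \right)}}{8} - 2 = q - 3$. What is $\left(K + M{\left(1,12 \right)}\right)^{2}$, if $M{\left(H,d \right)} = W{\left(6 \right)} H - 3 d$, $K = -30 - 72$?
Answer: $9604$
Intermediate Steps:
$W{\left(q \right)} = -8 + 8 q$ ($W{\left(q \right)} = 16 + 8 \left(q - 3\right) = 16 + 8 \left(-3 + q\right) = 16 + \left(-24 + 8 q\right) = -8 + 8 q$)
$K = -102$ ($K = -30 - 72 = -102$)
$M{\left(H,d \right)} = - 3 d + 40 H$ ($M{\left(H,d \right)} = \left(-8 + 8 \cdot 6\right) H - 3 d = \left(-8 + 48\right) H - 3 d = 40 H - 3 d = - 3 d + 40 H$)
$\left(K + M{\left(1,12 \right)}\right)^{2} = \left(-102 + \left(\left(-3\right) 12 + 40 \cdot 1\right)\right)^{2} = \left(-102 + \left(-36 + 40\right)\right)^{2} = \left(-102 + 4\right)^{2} = \left(-98\right)^{2} = 9604$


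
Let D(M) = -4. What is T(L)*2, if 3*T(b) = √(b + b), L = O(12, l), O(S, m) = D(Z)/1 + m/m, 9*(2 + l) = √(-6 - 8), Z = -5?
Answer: 2*I*√6/3 ≈ 1.633*I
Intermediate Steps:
l = -2 + I*√14/9 (l = -2 + √(-6 - 8)/9 = -2 + √(-14)/9 = -2 + (I*√14)/9 = -2 + I*√14/9 ≈ -2.0 + 0.41574*I)
O(S, m) = -3 (O(S, m) = -4/1 + m/m = -4*1 + 1 = -4 + 1 = -3)
L = -3
T(b) = √2*√b/3 (T(b) = √(b + b)/3 = √(2*b)/3 = (√2*√b)/3 = √2*√b/3)
T(L)*2 = (√2*√(-3)/3)*2 = (√2*(I*√3)/3)*2 = (I*√6/3)*2 = 2*I*√6/3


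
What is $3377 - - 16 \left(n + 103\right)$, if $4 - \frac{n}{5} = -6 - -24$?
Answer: $3905$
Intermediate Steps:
$n = -70$ ($n = 20 - 5 \left(-6 - -24\right) = 20 - 5 \left(-6 + 24\right) = 20 - 90 = -70$)
$3377 - - 16 \left(n + 103\right) = 3377 - - 16 \left(-70 + 103\right) = 3377 - \left(-16\right) 33 = 3377 - -528 = 3377 + 528 = 3905$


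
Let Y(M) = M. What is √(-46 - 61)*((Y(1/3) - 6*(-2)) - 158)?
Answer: -437*I*√107/3 ≈ -1506.8*I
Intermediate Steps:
√(-46 - 61)*((Y(1/3) - 6*(-2)) - 158) = √(-46 - 61)*((1/3 - 6*(-2)) - 158) = √(-107)*((⅓ + 12) - 158) = (I*√107)*(37/3 - 158) = (I*√107)*(-437/3) = -437*I*√107/3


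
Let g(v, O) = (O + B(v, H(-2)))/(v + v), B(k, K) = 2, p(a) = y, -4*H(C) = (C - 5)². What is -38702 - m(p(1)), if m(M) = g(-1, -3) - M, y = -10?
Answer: -77425/2 ≈ -38713.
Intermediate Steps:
H(C) = -(-5 + C)²/4 (H(C) = -(C - 5)²/4 = -(-5 + C)²/4)
p(a) = -10
g(v, O) = (2 + O)/(2*v) (g(v, O) = (O + 2)/(v + v) = (2 + O)/((2*v)) = (2 + O)*(1/(2*v)) = (2 + O)/(2*v))
m(M) = ½ - M (m(M) = (½)*(2 - 3)/(-1) - M = (½)*(-1)*(-1) - M = ½ - M)
-38702 - m(p(1)) = -38702 - (½ - 1*(-10)) = -38702 - (½ + 10) = -38702 - 1*21/2 = -38702 - 21/2 = -77425/2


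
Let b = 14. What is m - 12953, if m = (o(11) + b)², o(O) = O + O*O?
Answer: 8363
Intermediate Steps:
o(O) = O + O²
m = 21316 (m = (11*(1 + 11) + 14)² = (11*12 + 14)² = (132 + 14)² = 146² = 21316)
m - 12953 = 21316 - 12953 = 8363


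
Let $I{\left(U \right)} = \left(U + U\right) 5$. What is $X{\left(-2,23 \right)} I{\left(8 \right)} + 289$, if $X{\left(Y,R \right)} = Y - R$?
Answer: $-1711$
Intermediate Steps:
$I{\left(U \right)} = 10 U$ ($I{\left(U \right)} = 2 U 5 = 10 U$)
$X{\left(-2,23 \right)} I{\left(8 \right)} + 289 = \left(-2 - 23\right) 10 \cdot 8 + 289 = \left(-2 - 23\right) 80 + 289 = \left(-25\right) 80 + 289 = -2000 + 289 = -1711$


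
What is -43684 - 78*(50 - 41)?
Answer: -44386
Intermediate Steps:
-43684 - 78*(50 - 41) = -43684 - 78*9 = -43684 - 1*702 = -43684 - 702 = -44386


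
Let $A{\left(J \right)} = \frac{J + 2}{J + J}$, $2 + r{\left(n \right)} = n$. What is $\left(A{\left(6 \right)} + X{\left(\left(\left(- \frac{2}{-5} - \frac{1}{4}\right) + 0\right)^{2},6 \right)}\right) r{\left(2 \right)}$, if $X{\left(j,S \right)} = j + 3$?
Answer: $0$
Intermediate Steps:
$r{\left(n \right)} = -2 + n$
$X{\left(j,S \right)} = 3 + j$
$A{\left(J \right)} = \frac{2 + J}{2 J}$
$\left(A{\left(6 \right)} + X{\left(\left(\left(- \frac{2}{-5} - \frac{1}{4}\right) + 0\right)^{2},6 \right)}\right) r{\left(2 \right)} = \left(\frac{2 + 6}{2 \cdot 6} + \left(3 + \left(\left(- \frac{2}{-5} - \frac{1}{4}\right) + 0\right)^{2}\right)\right) \left(-2 + 2\right) = \left(\frac{1}{2} \cdot \frac{1}{6} \cdot 8 + \left(3 + \left(\left(\left(-2\right) \left(- \frac{1}{5}\right) - \frac{1}{4}\right) + 0\right)^{2}\right)\right) 0 = \left(\frac{2}{3} + \left(3 + \left(\left(\frac{2}{5} - \frac{1}{4}\right) + 0\right)^{2}\right)\right) 0 = \left(\frac{2}{3} + \left(3 + \left(\frac{3}{20} + 0\right)^{2}\right)\right) 0 = \left(\frac{2}{3} + \left(3 + \left(\frac{3}{20}\right)^{2}\right)\right) 0 = \left(\frac{2}{3} + \left(3 + \frac{9}{400}\right)\right) 0 = \left(\frac{2}{3} + \frac{1209}{400}\right) 0 = \frac{4427}{1200} \cdot 0 = 0$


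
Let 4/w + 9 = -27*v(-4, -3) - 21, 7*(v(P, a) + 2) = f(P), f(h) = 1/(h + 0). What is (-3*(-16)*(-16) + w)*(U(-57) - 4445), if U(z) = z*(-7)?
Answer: 2171569120/699 ≈ 3.1067e+6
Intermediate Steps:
f(h) = 1/h
v(P, a) = -2 + 1/(7*P)
w = 112/699 (w = 4/(-9 + (-27*(-2 + (1/7)/(-4)) - 21)) = 4/(-9 + (-27*(-2 + (1/7)*(-1/4)) - 21)) = 4/(-9 + (-27*(-2 - 1/28) - 21)) = 4/(-9 + (-27*(-57/28) - 21)) = 4/(-9 + (1539/28 - 21)) = 4/(-9 + 951/28) = 4/(699/28) = 4*(28/699) = 112/699 ≈ 0.16023)
U(z) = -7*z
(-3*(-16)*(-16) + w)*(U(-57) - 4445) = (-3*(-16)*(-16) + 112/699)*(-7*(-57) - 4445) = (48*(-16) + 112/699)*(399 - 4445) = (-768 + 112/699)*(-4046) = -536720/699*(-4046) = 2171569120/699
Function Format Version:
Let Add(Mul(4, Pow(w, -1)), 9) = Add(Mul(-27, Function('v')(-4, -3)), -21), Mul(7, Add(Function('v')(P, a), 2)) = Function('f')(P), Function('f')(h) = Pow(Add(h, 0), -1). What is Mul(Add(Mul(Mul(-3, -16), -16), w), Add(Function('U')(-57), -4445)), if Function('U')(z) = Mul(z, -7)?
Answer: Rational(2171569120, 699) ≈ 3.1067e+6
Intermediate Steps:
Function('f')(h) = Pow(h, -1)
Function('v')(P, a) = Add(-2, Mul(Rational(1, 7), Pow(P, -1)))
w = Rational(112, 699) (w = Mul(4, Pow(Add(-9, Add(Mul(-27, Add(-2, Mul(Rational(1, 7), Pow(-4, -1)))), -21)), -1)) = Mul(4, Pow(Add(-9, Add(Mul(-27, Add(-2, Mul(Rational(1, 7), Rational(-1, 4)))), -21)), -1)) = Mul(4, Pow(Add(-9, Add(Mul(-27, Add(-2, Rational(-1, 28))), -21)), -1)) = Mul(4, Pow(Add(-9, Add(Mul(-27, Rational(-57, 28)), -21)), -1)) = Mul(4, Pow(Add(-9, Add(Rational(1539, 28), -21)), -1)) = Mul(4, Pow(Add(-9, Rational(951, 28)), -1)) = Mul(4, Pow(Rational(699, 28), -1)) = Mul(4, Rational(28, 699)) = Rational(112, 699) ≈ 0.16023)
Function('U')(z) = Mul(-7, z)
Mul(Add(Mul(Mul(-3, -16), -16), w), Add(Function('U')(-57), -4445)) = Mul(Add(Mul(Mul(-3, -16), -16), Rational(112, 699)), Add(Mul(-7, -57), -4445)) = Mul(Add(Mul(48, -16), Rational(112, 699)), Add(399, -4445)) = Mul(Add(-768, Rational(112, 699)), -4046) = Mul(Rational(-536720, 699), -4046) = Rational(2171569120, 699)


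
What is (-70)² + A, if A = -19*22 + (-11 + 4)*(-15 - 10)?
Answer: 4657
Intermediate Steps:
A = -243 (A = -418 - 7*(-25) = -418 + 175 = -243)
(-70)² + A = (-70)² - 243 = 4900 - 243 = 4657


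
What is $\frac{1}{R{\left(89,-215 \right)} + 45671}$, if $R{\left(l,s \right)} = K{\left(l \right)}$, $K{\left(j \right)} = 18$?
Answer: $\frac{1}{45689} \approx 2.1887 \cdot 10^{-5}$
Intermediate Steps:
$R{\left(l,s \right)} = 18$
$\frac{1}{R{\left(89,-215 \right)} + 45671} = \frac{1}{18 + 45671} = \frac{1}{45689}$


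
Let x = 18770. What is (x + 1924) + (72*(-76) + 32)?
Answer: 15254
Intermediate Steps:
(x + 1924) + (72*(-76) + 32) = (18770 + 1924) + (72*(-76) + 32) = 20694 + (-5472 + 32) = 20694 - 5440 = 15254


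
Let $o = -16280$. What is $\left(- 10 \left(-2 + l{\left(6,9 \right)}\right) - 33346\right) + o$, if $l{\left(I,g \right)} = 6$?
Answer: $-49666$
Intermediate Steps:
$\left(- 10 \left(-2 + l{\left(6,9 \right)}\right) - 33346\right) + o = \left(- 10 \left(-2 + 6\right) - 33346\right) - 16280 = \left(\left(-10\right) 4 - 33346\right) - 16280 = \left(-40 - 33346\right) - 16280 = -33386 - 16280 = -49666$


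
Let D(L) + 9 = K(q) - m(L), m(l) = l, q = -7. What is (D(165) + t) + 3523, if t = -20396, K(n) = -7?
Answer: -17054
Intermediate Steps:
D(L) = -16 - L (D(L) = -9 + (-7 - L) = -16 - L)
(D(165) + t) + 3523 = ((-16 - 1*165) - 20396) + 3523 = ((-16 - 165) - 20396) + 3523 = (-181 - 20396) + 3523 = -20577 + 3523 = -17054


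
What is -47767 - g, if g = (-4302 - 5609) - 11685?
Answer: -26171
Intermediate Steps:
g = -21596 (g = -9911 - 11685 = -21596)
-47767 - g = -47767 - 1*(-21596) = -47767 + 21596 = -26171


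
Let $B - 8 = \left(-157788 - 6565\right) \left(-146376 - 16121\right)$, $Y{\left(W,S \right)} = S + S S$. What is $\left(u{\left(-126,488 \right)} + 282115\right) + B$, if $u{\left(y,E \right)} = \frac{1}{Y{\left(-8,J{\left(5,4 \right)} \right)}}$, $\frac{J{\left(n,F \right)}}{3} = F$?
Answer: $\frac{4166315643985}{156} \approx 2.6707 \cdot 10^{10}$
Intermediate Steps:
$J{\left(n,F \right)} = 3 F$
$Y{\left(W,S \right)} = S + S^{2}$
$u{\left(y,E \right)} = \frac{1}{156}$ ($u{\left(y,E \right)} = \frac{1}{3 \cdot 4 \left(1 + 3 \cdot 4\right)} = \frac{1}{12 \left(1 + 12\right)} = \frac{1}{12 \cdot 13} = \frac{1}{156}$)
$B = 26706869449$ ($B = 8 + \left(-157788 - 6565\right) \left(-146376 - 16121\right) = 8 - -26706869441 = 8 + 26706869441 = 26706869449$)
$\left(u{\left(-126,488 \right)} + 282115\right) + B = \left(\frac{1}{156} + 282115\right) + 26706869449 = \frac{44009941}{156} + 26706869449 = \frac{4166315643985}{156}$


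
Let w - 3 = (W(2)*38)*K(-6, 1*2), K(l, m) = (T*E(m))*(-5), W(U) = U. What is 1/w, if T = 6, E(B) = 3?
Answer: -1/6837 ≈ -0.00014626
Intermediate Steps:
K(l, m) = -90 (K(l, m) = (6*3)*(-5) = 18*(-5) = -90)
w = -6837 (w = 3 + (2*38)*(-90) = 3 + 76*(-90) = 3 - 6840 = -6837)
1/w = 1/(-6837) = -1/6837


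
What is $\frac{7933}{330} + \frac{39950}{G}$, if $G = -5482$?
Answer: $\frac{15152603}{904530} \approx 16.752$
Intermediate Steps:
$\frac{7933}{330} + \frac{39950}{G} = \frac{7933}{330} + \frac{39950}{-5482} = 7933 \cdot \frac{1}{330} + 39950 \left(- \frac{1}{5482}\right) = \frac{7933}{330} - \frac{19975}{2741} = \frac{15152603}{904530}$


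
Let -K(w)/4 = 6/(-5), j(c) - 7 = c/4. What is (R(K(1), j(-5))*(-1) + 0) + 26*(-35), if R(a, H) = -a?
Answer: -4526/5 ≈ -905.20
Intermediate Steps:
j(c) = 7 + c/4
K(w) = 24/5 (K(w) = -24/(-5) = -24*(-1)/5 = -4*(-6/5) = 24/5)
(R(K(1), j(-5))*(-1) + 0) + 26*(-35) = (-1*24/5*(-1) + 0) + 26*(-35) = (-24/5*(-1) + 0) - 910 = (24/5 + 0) - 910 = 24/5 - 910 = -4526/5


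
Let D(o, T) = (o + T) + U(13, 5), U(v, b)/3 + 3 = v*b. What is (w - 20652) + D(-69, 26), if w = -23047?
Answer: -43556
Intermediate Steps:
U(v, b) = -9 + 3*b*v (U(v, b) = -9 + 3*(v*b) = -9 + 3*(b*v) = -9 + 3*b*v)
D(o, T) = 186 + T + o (D(o, T) = (o + T) + (-9 + 3*5*13) = (T + o) + (-9 + 195) = (T + o) + 186 = 186 + T + o)
(w - 20652) + D(-69, 26) = (-23047 - 20652) + (186 + 26 - 69) = -43699 + 143 = -43556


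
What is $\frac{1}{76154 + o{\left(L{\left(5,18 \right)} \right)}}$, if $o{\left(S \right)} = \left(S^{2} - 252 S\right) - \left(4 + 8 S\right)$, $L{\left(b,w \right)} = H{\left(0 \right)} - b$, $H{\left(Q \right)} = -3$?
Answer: $\frac{1}{78294} \approx 1.2772 \cdot 10^{-5}$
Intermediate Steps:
$L{\left(b,w \right)} = -3 - b$
$o{\left(S \right)} = -4 + S^{2} - 260 S$ ($o{\left(S \right)} = \left(S^{2} - 252 S\right) - \left(4 + 8 S\right) = -4 + S^{2} - 260 S$)
$\frac{1}{76154 + o{\left(L{\left(5,18 \right)} \right)}} = \frac{1}{76154 - \left(4 - \left(-3 - 5\right)^{2} + 260 \left(-3 - 5\right)\right)} = \frac{1}{76154 - \left(-2076 - 64\right)} = \frac{1}{76154 + \left(-4 + 64 + 2080\right)} = \frac{1}{76154 + 2140} = \frac{1}{78294}$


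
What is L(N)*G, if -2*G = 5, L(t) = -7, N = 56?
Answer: 35/2 ≈ 17.500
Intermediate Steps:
G = -5/2 (G = -½*5 = -5/2 ≈ -2.5000)
L(N)*G = -7*(-5/2) = 35/2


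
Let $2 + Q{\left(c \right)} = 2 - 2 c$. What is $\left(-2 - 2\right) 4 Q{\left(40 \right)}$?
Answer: $1280$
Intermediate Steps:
$Q{\left(c \right)} = - 2 c$ ($Q{\left(c \right)} = -2 - \left(-2 + 2 c\right) = - 2 c$)
$\left(-2 - 2\right) 4 Q{\left(40 \right)} = \left(-2 - 2\right) 4 \left(\left(-2\right) 40\right) = \left(-4\right) 4 \left(-80\right) = \left(-16\right) \left(-80\right) = 1280$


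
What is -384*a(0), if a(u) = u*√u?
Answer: 0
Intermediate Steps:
a(u) = u^(3/2)
-384*a(0) = -384*0^(3/2) = -384*0 = 0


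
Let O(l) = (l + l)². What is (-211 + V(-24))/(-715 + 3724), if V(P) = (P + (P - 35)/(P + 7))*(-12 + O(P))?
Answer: -803495/51153 ≈ -15.708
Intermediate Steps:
O(l) = 4*l² (O(l) = (2*l)² = 4*l²)
V(P) = (-12 + 4*P²)*(P + (-35 + P)/(7 + P)) (V(P) = (P + (P - 35)/(P + 7))*(-12 + 4*P²) = (P + (-35 + P)/(7 + P))*(-12 + 4*P²) = (-12 + 4*P²)*(P + (-35 + P)/(7 + P)))
(-211 + V(-24))/(-715 + 3724) = (-211 + 4*(105 + (-24)⁴ - 38*(-24)² - 24*(-24) + 8*(-24)³)/(7 - 24))/(-715 + 3724) = (-211 + 4*(105 + 331776 - 38*576 + 576 + 8*(-13824))/(-17))/3009 = (-211 + 4*(-1/17)*(105 + 331776 - 21888 + 576 - 110592))*(1/3009) = (-211 + 4*(-1/17)*199977)*(1/3009) = (-211 - 799908/17)*(1/3009) = -803495/17*1/3009 = -803495/51153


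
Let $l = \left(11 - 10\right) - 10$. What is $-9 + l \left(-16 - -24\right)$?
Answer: $-81$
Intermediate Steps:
$l = -9$ ($l = 1 - 10 = -9$)
$-9 + l \left(-16 - -24\right) = -9 - 9 \left(-16 - -24\right) = -9 - 9 \left(-16 + 24\right) = -9 - 72 = -81$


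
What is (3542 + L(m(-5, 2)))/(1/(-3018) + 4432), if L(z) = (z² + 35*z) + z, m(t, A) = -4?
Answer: 10303452/13375775 ≈ 0.77031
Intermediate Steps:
L(z) = z² + 36*z
(3542 + L(m(-5, 2)))/(1/(-3018) + 4432) = (3542 - 4*(36 - 4))/(1/(-3018) + 4432) = (3542 - 4*32)/(-1/3018 + 4432) = (3542 - 128)/(13375775/3018) = 3414*(3018/13375775) = 10303452/13375775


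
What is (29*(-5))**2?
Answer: 21025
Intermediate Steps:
(29*(-5))**2 = (-145)**2 = 21025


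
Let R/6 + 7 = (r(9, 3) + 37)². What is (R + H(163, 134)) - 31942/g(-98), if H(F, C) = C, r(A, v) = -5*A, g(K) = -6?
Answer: 17399/3 ≈ 5799.7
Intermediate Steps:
R = 342 (R = -42 + 6*(-5*9 + 37)² = -42 + 6*(-45 + 37)² = -42 + 6*(-8)² = -42 + 6*64 = -42 + 384 = 342)
(R + H(163, 134)) - 31942/g(-98) = (342 + 134) - 31942/(-6) = 476 - 31942*(-⅙) = 476 + 15971/3 = 17399/3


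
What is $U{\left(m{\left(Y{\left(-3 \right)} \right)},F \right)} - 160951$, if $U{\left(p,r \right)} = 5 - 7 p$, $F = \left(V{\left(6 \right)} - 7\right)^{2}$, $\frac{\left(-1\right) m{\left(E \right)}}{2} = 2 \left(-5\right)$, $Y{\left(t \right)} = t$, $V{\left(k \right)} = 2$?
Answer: $-161086$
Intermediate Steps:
$m{\left(E \right)} = 20$ ($m{\left(E \right)} = - 2 \cdot 2 \left(-5\right) = \left(-2\right) \left(-10\right) = 20$)
$F = 25$ ($F = \left(2 - 7\right)^{2} = \left(-5\right)^{2} = 25$)
$U{\left(m{\left(Y{\left(-3 \right)} \right)},F \right)} - 160951 = \left(5 - 140\right) - 160951 = -135 - 160951 = -161086$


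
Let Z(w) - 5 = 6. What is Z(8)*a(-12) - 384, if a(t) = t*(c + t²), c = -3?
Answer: -18996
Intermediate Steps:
Z(w) = 11 (Z(w) = 5 + 6 = 11)
a(t) = t*(-3 + t²)
Z(8)*a(-12) - 384 = 11*(-12*(-3 + (-12)²)) - 384 = 11*(-12*(-3 + 144)) - 384 = 11*(-12*141) - 384 = 11*(-1692) - 384 = -18612 - 384 = -18996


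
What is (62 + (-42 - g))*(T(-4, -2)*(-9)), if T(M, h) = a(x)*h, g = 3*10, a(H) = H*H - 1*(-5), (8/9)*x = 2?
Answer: -7245/4 ≈ -1811.3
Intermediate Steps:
x = 9/4 (x = (9/8)*2 = 9/4 ≈ 2.2500)
a(H) = 5 + H**2 (a(H) = H**2 + 5 = 5 + H**2)
g = 30
T(M, h) = 161*h/16 (T(M, h) = (5 + (9/4)**2)*h = (5 + 81/16)*h = 161*h/16)
(62 + (-42 - g))*(T(-4, -2)*(-9)) = (62 + (-42 - 1*30))*(((161/16)*(-2))*(-9)) = (62 + (-42 - 30))*(-161/8*(-9)) = (62 - 72)*(1449/8) = -10*1449/8 = -7245/4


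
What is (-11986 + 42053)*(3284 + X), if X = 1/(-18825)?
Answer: 1858780997033/18825 ≈ 9.8740e+7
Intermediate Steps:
X = -1/18825 ≈ -5.3121e-5
(-11986 + 42053)*(3284 + X) = (-11986 + 42053)*(3284 - 1/18825) = 30067*(61821299/18825) = 1858780997033/18825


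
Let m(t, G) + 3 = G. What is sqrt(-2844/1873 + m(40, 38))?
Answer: sqrt(117457703)/1873 ≈ 5.7863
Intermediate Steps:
m(t, G) = -3 + G
sqrt(-2844/1873 + m(40, 38)) = sqrt(-2844/1873 + (-3 + 38)) = sqrt(-2844*1/1873 + 35) = sqrt(-2844/1873 + 35) = sqrt(62711/1873) = sqrt(117457703)/1873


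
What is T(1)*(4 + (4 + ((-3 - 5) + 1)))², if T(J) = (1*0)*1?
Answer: 0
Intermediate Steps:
T(J) = 0 (T(J) = 0*1 = 0)
T(1)*(4 + (4 + ((-3 - 5) + 1)))² = 0*(4 + (4 + ((-3 - 5) + 1)))² = 0*(4 + (4 + (-8 + 1)))² = 0*(4 + (4 - 7))² = 0*(4 - 3)² = 0*1² = 0*1 = 0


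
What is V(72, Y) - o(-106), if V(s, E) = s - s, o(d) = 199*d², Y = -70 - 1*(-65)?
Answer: -2235964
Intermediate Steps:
Y = -5 (Y = -70 + 65 = -5)
V(s, E) = 0
V(72, Y) - o(-106) = 0 - 199*(-106)² = 0 - 199*11236 = 0 - 1*2235964 = 0 - 2235964 = -2235964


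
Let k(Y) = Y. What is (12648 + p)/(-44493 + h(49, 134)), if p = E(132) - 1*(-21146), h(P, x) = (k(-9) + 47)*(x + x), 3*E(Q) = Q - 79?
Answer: -101435/102927 ≈ -0.98550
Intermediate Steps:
E(Q) = -79/3 + Q/3 (E(Q) = (Q - 79)/3 = (-79 + Q)/3 = -79/3 + Q/3)
h(P, x) = 76*x (h(P, x) = (-9 + 47)*(x + x) = 38*(2*x) = 76*x)
p = 63491/3 (p = (-79/3 + (⅓)*132) - 1*(-21146) = (-79/3 + 44) + 21146 = 53/3 + 21146 = 63491/3 ≈ 21164.)
(12648 + p)/(-44493 + h(49, 134)) = (12648 + 63491/3)/(-44493 + 76*134) = 101435/(3*(-44493 + 10184)) = (101435/3)/(-34309) = (101435/3)*(-1/34309) = -101435/102927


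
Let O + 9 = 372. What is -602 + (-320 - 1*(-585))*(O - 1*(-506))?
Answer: 229683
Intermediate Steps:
O = 363 (O = -9 + 372 = 363)
-602 + (-320 - 1*(-585))*(O - 1*(-506)) = -602 + (-320 - 1*(-585))*(363 - 1*(-506)) = -602 + (-320 + 585)*(363 + 506) = -602 + 265*869 = -602 + 230285 = 229683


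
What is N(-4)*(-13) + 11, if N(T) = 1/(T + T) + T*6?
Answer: 2597/8 ≈ 324.63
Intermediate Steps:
N(T) = 1/(2*T) + 6*T
N(-4)*(-13) + 11 = ((1/2)/(-4) + 6*(-4))*(-13) + 11 = ((1/2)*(-1/4) - 24)*(-13) + 11 = (-1/8 - 24)*(-13) + 11 = -193/8*(-13) + 11 = 2509/8 + 11 = 2597/8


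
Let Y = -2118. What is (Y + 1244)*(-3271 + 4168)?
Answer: -783978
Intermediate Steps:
(Y + 1244)*(-3271 + 4168) = (-2118 + 1244)*(-3271 + 4168) = -874*897 = -783978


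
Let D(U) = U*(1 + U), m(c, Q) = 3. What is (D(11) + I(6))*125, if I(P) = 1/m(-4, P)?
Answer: 49625/3 ≈ 16542.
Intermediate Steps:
I(P) = ⅓ (I(P) = 1/3 = 1*(⅓) = ⅓)
(D(11) + I(6))*125 = (11*(1 + 11) + ⅓)*125 = (11*12 + ⅓)*125 = (132 + ⅓)*125 = (397/3)*125 = 49625/3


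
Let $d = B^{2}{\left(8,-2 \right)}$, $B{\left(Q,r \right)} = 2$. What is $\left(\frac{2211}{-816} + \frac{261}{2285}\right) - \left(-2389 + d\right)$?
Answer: $\frac{1480712147}{621520} \approx 2382.4$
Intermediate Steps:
$d = 4$ ($d = 2^{2} = 4$)
$\left(\frac{2211}{-816} + \frac{261}{2285}\right) - \left(-2389 + d\right) = \left(\frac{2211}{-816} + \frac{261}{2285}\right) + \left(2389 - 4\right) = \left(2211 \left(- \frac{1}{816}\right) + 261 \cdot \frac{1}{2285}\right) + \left(2389 - 4\right) = \left(- \frac{737}{272} + \frac{261}{2285}\right) + 2385 = - \frac{1613053}{621520} + 2385 = \frac{1480712147}{621520}$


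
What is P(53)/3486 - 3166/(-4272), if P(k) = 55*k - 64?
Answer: 644893/413672 ≈ 1.5589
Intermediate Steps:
P(k) = -64 + 55*k
P(53)/3486 - 3166/(-4272) = (-64 + 55*53)/3486 - 3166/(-4272) = (-64 + 2915)*(1/3486) - 3166*(-1/4272) = 2851*(1/3486) + 1583/2136 = 2851/3486 + 1583/2136 = 644893/413672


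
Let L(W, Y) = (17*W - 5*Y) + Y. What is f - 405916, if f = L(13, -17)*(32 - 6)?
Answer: -398402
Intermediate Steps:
L(W, Y) = -4*Y + 17*W (L(W, Y) = (-5*Y + 17*W) + Y = -4*Y + 17*W)
f = 7514 (f = (-4*(-17) + 17*13)*(32 - 6) = (68 + 221)*26 = 289*26 = 7514)
f - 405916 = 7514 - 405916 = -398402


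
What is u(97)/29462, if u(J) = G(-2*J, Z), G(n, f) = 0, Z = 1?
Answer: 0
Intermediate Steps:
u(J) = 0
u(97)/29462 = 0/29462 = 0*(1/29462) = 0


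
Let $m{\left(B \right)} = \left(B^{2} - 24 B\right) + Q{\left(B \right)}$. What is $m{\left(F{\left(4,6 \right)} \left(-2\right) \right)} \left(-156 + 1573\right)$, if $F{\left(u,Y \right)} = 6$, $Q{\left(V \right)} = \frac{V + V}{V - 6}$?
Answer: $\frac{1842100}{3} \approx 6.1403 \cdot 10^{5}$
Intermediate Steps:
$Q{\left(V \right)} = \frac{2 V}{-6 + V}$
$m{\left(B \right)} = B^{2} - 24 B + \frac{2 B}{-6 + B}$ ($m{\left(B \right)} = \left(B^{2} - 24 B\right) + \frac{2 B}{-6 + B} = B^{2} - 24 B + \frac{2 B}{-6 + B}$)
$m{\left(F{\left(4,6 \right)} \left(-2\right) \right)} \left(-156 + 1573\right) = \frac{6 \left(-2\right) \left(2 + \left(-24 + 6 \left(-2\right)\right) \left(-6 + 6 \left(-2\right)\right)\right)}{-6 + 6 \left(-2\right)} \left(-156 + 1573\right) = - \frac{12 \left(2 + \left(-24 - 12\right) \left(-6 - 12\right)\right)}{-6 - 12} \cdot 1417 = - \frac{12 \left(2 - -648\right)}{-18} \cdot 1417 = \left(-12\right) \left(- \frac{1}{18}\right) \left(2 + 648\right) 1417 = \left(-12\right) \left(- \frac{1}{18}\right) 650 \cdot 1417 = \frac{1300}{3} \cdot 1417 = \frac{1842100}{3}$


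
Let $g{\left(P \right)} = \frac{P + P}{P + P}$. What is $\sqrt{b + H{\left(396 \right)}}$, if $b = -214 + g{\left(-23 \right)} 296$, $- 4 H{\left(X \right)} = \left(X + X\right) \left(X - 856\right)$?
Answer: $\sqrt{91162} \approx 301.93$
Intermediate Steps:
$g{\left(P \right)} = 1$ ($g{\left(P \right)} = \frac{2 P}{2 P} = 2 P \frac{1}{2 P} = 1$)
$H{\left(X \right)} = - \frac{X \left(-856 + X\right)}{2}$ ($H{\left(X \right)} = - \frac{\left(X + X\right) \left(X - 856\right)}{4} = - \frac{2 X \left(-856 + X\right)}{4} = - \frac{X \left(-856 + X\right)}{2}$)
$b = 82$ ($b = -214 + 1 \cdot 296 = -214 + 296 = 82$)
$\sqrt{b + H{\left(396 \right)}} = \sqrt{82 + \frac{1}{2} \cdot 396 \left(856 - 396\right)} = \sqrt{82 + \frac{1}{2} \cdot 396 \cdot 460} = \sqrt{82 + 91080} = \sqrt{91162}$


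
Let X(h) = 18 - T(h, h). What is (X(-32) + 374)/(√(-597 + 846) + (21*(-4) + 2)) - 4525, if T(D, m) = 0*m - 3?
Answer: -5866353/1295 - 79*√249/1295 ≈ -4531.0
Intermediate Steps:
T(D, m) = -3 (T(D, m) = 0 - 3 = -3)
X(h) = 21 (X(h) = 18 - 1*(-3) = 18 + 3 = 21)
(X(-32) + 374)/(√(-597 + 846) + (21*(-4) + 2)) - 4525 = (21 + 374)/(√(-597 + 846) + (21*(-4) + 2)) - 4525 = 395/(√249 + (-84 + 2)) - 4525 = 395/(√249 - 82) - 4525 = 395/(-82 + √249) - 4525 = -4525 + 395/(-82 + √249)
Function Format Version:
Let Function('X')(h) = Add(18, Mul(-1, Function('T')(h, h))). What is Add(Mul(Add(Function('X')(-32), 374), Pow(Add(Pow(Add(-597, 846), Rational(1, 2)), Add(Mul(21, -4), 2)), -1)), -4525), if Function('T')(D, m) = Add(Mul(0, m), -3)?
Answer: Add(Rational(-5866353, 1295), Mul(Rational(-79, 1295), Pow(249, Rational(1, 2)))) ≈ -4531.0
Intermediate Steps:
Function('T')(D, m) = -3 (Function('T')(D, m) = Add(0, -3) = -3)
Function('X')(h) = 21 (Function('X')(h) = Add(18, Mul(-1, -3)) = Add(18, 3) = 21)
Add(Mul(Add(Function('X')(-32), 374), Pow(Add(Pow(Add(-597, 846), Rational(1, 2)), Add(Mul(21, -4), 2)), -1)), -4525) = Add(Mul(Add(21, 374), Pow(Add(Pow(Add(-597, 846), Rational(1, 2)), Add(Mul(21, -4), 2)), -1)), -4525) = Add(Mul(395, Pow(Add(Pow(249, Rational(1, 2)), Add(-84, 2)), -1)), -4525) = Add(Mul(395, Pow(Add(Pow(249, Rational(1, 2)), -82), -1)), -4525) = Add(Mul(395, Pow(Add(-82, Pow(249, Rational(1, 2))), -1)), -4525) = Add(-4525, Mul(395, Pow(Add(-82, Pow(249, Rational(1, 2))), -1)))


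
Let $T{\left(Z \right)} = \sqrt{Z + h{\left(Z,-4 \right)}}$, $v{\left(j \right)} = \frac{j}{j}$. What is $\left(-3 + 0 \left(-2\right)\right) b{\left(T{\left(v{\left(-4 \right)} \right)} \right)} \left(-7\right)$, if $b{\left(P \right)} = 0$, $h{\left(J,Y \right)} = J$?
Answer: $0$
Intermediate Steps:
$v{\left(j \right)} = 1$
$T{\left(Z \right)} = \sqrt{2} \sqrt{Z}$ ($T{\left(Z \right)} = \sqrt{Z + Z} = \sqrt{2 Z} = \sqrt{2} \sqrt{Z}$)
$\left(-3 + 0 \left(-2\right)\right) b{\left(T{\left(v{\left(-4 \right)} \right)} \right)} \left(-7\right) = \left(-3 + 0 \left(-2\right)\right) 0 \left(-7\right) = \left(-3 + 0\right) 0 \left(-7\right) = \left(-3\right) 0 \left(-7\right) = 0 \left(-7\right) = 0$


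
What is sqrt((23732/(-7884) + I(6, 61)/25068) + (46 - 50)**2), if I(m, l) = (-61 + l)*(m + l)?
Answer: sqrt(5607057)/657 ≈ 3.6041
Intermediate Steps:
I(m, l) = (-61 + l)*(l + m)
sqrt((23732/(-7884) + I(6, 61)/25068) + (46 - 50)**2) = sqrt((23732/(-7884) + (61**2 - 61*61 - 61*6 + 61*6)/25068) + (46 - 50)**2) = sqrt((23732*(-1/7884) + (3721 - 3721 - 366 + 366)*(1/25068)) + (-4)**2) = sqrt((-5933/1971 + 0*(1/25068)) + 16) = sqrt((-5933/1971 + 0) + 16) = sqrt(-5933/1971 + 16) = sqrt(25603/1971) = sqrt(5607057)/657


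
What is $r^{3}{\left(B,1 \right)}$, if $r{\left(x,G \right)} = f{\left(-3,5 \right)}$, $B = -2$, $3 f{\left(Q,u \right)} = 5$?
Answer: $\frac{125}{27} \approx 4.6296$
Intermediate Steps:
$f{\left(Q,u \right)} = \frac{5}{3}$ ($f{\left(Q,u \right)} = \frac{1}{3} \cdot 5 = \frac{5}{3}$)
$r{\left(x,G \right)} = \frac{5}{3}$
$r^{3}{\left(B,1 \right)} = \left(\frac{5}{3}\right)^{3} = \frac{125}{27}$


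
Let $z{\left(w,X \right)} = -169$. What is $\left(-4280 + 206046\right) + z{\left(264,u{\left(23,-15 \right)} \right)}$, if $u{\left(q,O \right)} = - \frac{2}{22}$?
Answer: $201597$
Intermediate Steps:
$u{\left(q,O \right)} = - \frac{1}{11}$ ($u{\left(q,O \right)} = \left(-2\right) \frac{1}{22} = - \frac{1}{11}$)
$\left(-4280 + 206046\right) + z{\left(264,u{\left(23,-15 \right)} \right)} = \left(-4280 + 206046\right) - 169 = 201766 - 169 = 201597$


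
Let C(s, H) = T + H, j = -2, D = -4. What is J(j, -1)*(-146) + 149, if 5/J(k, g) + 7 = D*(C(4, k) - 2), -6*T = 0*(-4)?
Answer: 611/9 ≈ 67.889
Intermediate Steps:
T = 0 (T = -0*(-4) = -⅙*0 = 0)
C(s, H) = H (C(s, H) = 0 + H = H)
J(k, g) = 5/(1 - 4*k) (J(k, g) = 5/(-7 - 4*(k - 2)) = 5/(-7 - 4*(-2 + k)) = 5/(-7 + (8 - 4*k)) = 5/(1 - 4*k))
J(j, -1)*(-146) + 149 = -5/(-1 + 4*(-2))*(-146) + 149 = -5/(-1 - 8)*(-146) + 149 = -5/(-9)*(-146) + 149 = -5*(-⅑)*(-146) + 149 = (5/9)*(-146) + 149 = -730/9 + 149 = 611/9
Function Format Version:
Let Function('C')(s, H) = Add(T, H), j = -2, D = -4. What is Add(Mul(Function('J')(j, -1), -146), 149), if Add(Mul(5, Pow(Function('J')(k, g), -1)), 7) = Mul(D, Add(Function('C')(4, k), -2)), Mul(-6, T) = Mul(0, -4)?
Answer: Rational(611, 9) ≈ 67.889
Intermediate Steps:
T = 0 (T = Mul(Rational(-1, 6), Mul(0, -4)) = Mul(Rational(-1, 6), 0) = 0)
Function('C')(s, H) = H (Function('C')(s, H) = Add(0, H) = H)
Function('J')(k, g) = Mul(5, Pow(Add(1, Mul(-4, k)), -1)) (Function('J')(k, g) = Mul(5, Pow(Add(-7, Mul(-4, Add(k, -2))), -1)) = Mul(5, Pow(Add(-7, Mul(-4, Add(-2, k))), -1)) = Mul(5, Pow(Add(-7, Add(8, Mul(-4, k))), -1)) = Mul(5, Pow(Add(1, Mul(-4, k)), -1)))
Add(Mul(Function('J')(j, -1), -146), 149) = Add(Mul(Mul(-5, Pow(Add(-1, Mul(4, -2)), -1)), -146), 149) = Add(Mul(Mul(-5, Pow(Add(-1, -8), -1)), -146), 149) = Add(Mul(Mul(-5, Pow(-9, -1)), -146), 149) = Add(Mul(Mul(-5, Rational(-1, 9)), -146), 149) = Add(Mul(Rational(5, 9), -146), 149) = Add(Rational(-730, 9), 149) = Rational(611, 9)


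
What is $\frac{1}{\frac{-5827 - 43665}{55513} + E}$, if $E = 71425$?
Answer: $\frac{55513}{3964966533} \approx 1.4001 \cdot 10^{-5}$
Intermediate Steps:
$\frac{1}{\frac{-5827 - 43665}{55513} + E} = \frac{1}{\frac{-5827 - 43665}{55513} + 71425} = \frac{1}{\left(-49492\right) \frac{1}{55513} + 71425} = \frac{1}{- \frac{49492}{55513} + 71425} = \frac{1}{\frac{3964966533}{55513}} = \frac{55513}{3964966533}$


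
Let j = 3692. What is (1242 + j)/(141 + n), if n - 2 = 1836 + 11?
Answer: 2467/995 ≈ 2.4794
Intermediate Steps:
n = 1849 (n = 2 + (1836 + 11) = 2 + 1847 = 1849)
(1242 + j)/(141 + n) = (1242 + 3692)/(141 + 1849) = 4934/1990 = 4934*(1/1990) = 2467/995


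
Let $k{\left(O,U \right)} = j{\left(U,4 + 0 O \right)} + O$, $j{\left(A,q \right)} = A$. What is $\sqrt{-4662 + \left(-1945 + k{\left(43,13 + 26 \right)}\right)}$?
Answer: $15 i \sqrt{29} \approx 80.777 i$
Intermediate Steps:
$k{\left(O,U \right)} = O + U$ ($k{\left(O,U \right)} = U + O = O + U$)
$\sqrt{-4662 + \left(-1945 + k{\left(43,13 + 26 \right)}\right)} = \sqrt{-4662 + \left(-1945 + \left(43 + \left(13 + 26\right)\right)\right)} = \sqrt{-4662 + \left(-1945 + \left(43 + 39\right)\right)} = \sqrt{-4662 + \left(-1945 + 82\right)} = \sqrt{-4662 - 1863} = \sqrt{-6525} = 15 i \sqrt{29}$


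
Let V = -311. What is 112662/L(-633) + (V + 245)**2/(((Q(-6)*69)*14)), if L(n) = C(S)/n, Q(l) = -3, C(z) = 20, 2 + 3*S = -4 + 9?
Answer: -5740863623/1610 ≈ -3.5658e+6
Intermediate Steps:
S = 1 (S = -2/3 + (-4 + 9)/3 = -2/3 + (1/3)*5 = -2/3 + 5/3 = 1)
L(n) = 20/n
112662/L(-633) + (V + 245)**2/(((Q(-6)*69)*14)) = 112662/((20/(-633))) + (-311 + 245)**2/((-3*69*14)) = 112662/((20*(-1/633))) + (-66)**2/((-207*14)) = 112662/(-20/633) + 4356/(-2898) = 112662*(-633/20) + 4356*(-1/2898) = -35657523/10 - 242/161 = -5740863623/1610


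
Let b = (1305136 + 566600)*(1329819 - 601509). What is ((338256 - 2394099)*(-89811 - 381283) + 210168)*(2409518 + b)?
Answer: 1320259334812484563963980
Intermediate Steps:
b = 1363204046160 (b = 1871736*728310 = 1363204046160)
((338256 - 2394099)*(-89811 - 381283) + 210168)*(2409518 + b) = ((338256 - 2394099)*(-89811 - 381283) + 210168)*(2409518 + 1363204046160) = (-2055843*(-471094) + 210168)*1363206455678 = (968495302242 + 210168)*1363206455678 = 968495512410*1363206455678 = 1320259334812484563963980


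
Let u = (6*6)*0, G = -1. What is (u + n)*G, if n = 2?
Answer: -2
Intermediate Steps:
u = 0 (u = 36*0 = 0)
(u + n)*G = (0 + 2)*(-1) = 2*(-1) = -2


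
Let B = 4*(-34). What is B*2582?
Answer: -351152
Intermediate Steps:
B = -136
B*2582 = -136*2582 = -351152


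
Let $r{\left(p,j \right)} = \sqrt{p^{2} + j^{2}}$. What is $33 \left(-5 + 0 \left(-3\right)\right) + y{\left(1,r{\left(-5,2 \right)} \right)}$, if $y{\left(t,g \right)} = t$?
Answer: $-164$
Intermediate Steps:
$r{\left(p,j \right)} = \sqrt{j^{2} + p^{2}}$
$33 \left(-5 + 0 \left(-3\right)\right) + y{\left(1,r{\left(-5,2 \right)} \right)} = 33 \left(-5 + 0 \left(-3\right)\right) + 1 = 33 \left(-5 + 0\right) + 1 = 33 \left(-5\right) + 1 = -165 + 1 = -164$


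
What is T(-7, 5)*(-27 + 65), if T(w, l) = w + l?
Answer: -76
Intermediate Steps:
T(w, l) = l + w
T(-7, 5)*(-27 + 65) = (5 - 7)*(-27 + 65) = -2*38 = -76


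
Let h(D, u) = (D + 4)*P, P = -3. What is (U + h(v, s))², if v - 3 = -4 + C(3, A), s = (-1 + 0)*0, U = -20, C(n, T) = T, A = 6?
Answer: 2209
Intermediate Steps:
s = 0 (s = -1*0 = 0)
v = 5 (v = 3 + (-4 + 6) = 3 + 2 = 5)
h(D, u) = -12 - 3*D (h(D, u) = (D + 4)*(-3) = (4 + D)*(-3) = -12 - 3*D)
(U + h(v, s))² = (-20 + (-12 - 3*5))² = (-20 + (-12 - 15))² = (-20 - 27)² = (-47)² = 2209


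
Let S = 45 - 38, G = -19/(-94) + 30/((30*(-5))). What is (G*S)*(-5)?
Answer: -7/94 ≈ -0.074468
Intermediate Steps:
G = 1/470 (G = -19*(-1/94) + 30/(-150) = 19/94 + 30*(-1/150) = 19/94 - ⅕ = 1/470 ≈ 0.0021277)
S = 7
(G*S)*(-5) = ((1/470)*7)*(-5) = (7/470)*(-5) = -7/94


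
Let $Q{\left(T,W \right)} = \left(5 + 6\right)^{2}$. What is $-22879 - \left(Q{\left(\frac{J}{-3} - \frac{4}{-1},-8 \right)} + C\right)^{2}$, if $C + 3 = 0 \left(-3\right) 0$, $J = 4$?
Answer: $-36803$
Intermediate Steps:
$Q{\left(T,W \right)} = 121$ ($Q{\left(T,W \right)} = 11^{2} = 121$)
$C = -3$ ($C = -3 + 0 \left(-3\right) 0 = -3 + 0 \cdot 0 = -3 + 0 = -3$)
$-22879 - \left(Q{\left(\frac{J}{-3} - \frac{4}{-1},-8 \right)} + C\right)^{2} = -22879 - \left(121 - 3\right)^{2} = -22879 - 118^{2} = -22879 - 13924 = -36803$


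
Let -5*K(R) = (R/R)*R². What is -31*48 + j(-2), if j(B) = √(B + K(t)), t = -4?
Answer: -1488 + I*√130/5 ≈ -1488.0 + 2.2803*I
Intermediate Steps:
K(R) = -R²/5 (K(R) = -R/R*R²/5 = -R²/5)
j(B) = √(-16/5 + B) (j(B) = √(B - ⅕*(-4)²) = √(B - ⅕*16) = √(B - 16/5) = √(-16/5 + B))
-31*48 + j(-2) = -31*48 + √(-80 + 25*(-2))/5 = -1488 + √(-80 - 50)/5 = -1488 + √(-130)/5 = -1488 + (I*√130)/5 = -1488 + I*√130/5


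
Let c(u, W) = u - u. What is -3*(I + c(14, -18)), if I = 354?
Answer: -1062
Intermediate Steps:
c(u, W) = 0
-3*(I + c(14, -18)) = -3*(354 + 0) = -3*354 = -1062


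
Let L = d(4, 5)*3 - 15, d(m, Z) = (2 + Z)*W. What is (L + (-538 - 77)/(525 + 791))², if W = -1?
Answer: 2303136081/1731856 ≈ 1329.9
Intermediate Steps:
d(m, Z) = -2 - Z (d(m, Z) = (2 + Z)*(-1) = -2 - Z)
L = -36 (L = (-2 - 1*5)*3 - 15 = (-2 - 5)*3 - 15 = -7*3 - 15 = -21 - 15 = -36)
(L + (-538 - 77)/(525 + 791))² = (-36 + (-538 - 77)/(525 + 791))² = (-36 - 615/1316)² = (-47991/1316)² = 2303136081/1731856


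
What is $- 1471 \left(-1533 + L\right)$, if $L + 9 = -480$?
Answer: $2974362$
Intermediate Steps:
$L = -489$ ($L = -9 - 480 = -489$)
$- 1471 \left(-1533 + L\right) = - 1471 \left(-1533 - 489\right) = \left(-1471\right) \left(-2022\right) = 2974362$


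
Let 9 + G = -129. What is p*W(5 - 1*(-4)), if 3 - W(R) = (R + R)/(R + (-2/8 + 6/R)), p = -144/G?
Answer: 2952/2599 ≈ 1.1358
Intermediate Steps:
G = -138 (G = -9 - 129 = -138)
p = 24/23 (p = -144/(-138) = -144*(-1/138) = 24/23 ≈ 1.0435)
W(R) = 3 - 2*R/(-¼ + R + 6/R) (W(R) = 3 - (R + R)/(R + (-2/8 + 6/R)) = 3 - 2*R/(R + (-2*⅛ + 6/R)) = 3 - 2*R/(R + (-¼ + 6/R)) = 3 - 2*R/(-¼ + R + 6/R))
p*W(5 - 1*(-4)) = 24*((72 - 3*(5 - 1*(-4)) + 4*(5 - 1*(-4))²)/(24 - (5 - 1*(-4)) + 4*(5 - 1*(-4))²))/23 = 24*((72 - 3*(5 + 4) + 4*(5 + 4)²)/(24 - (5 + 4) + 4*(5 + 4)²))/23 = 24*((72 - 3*9 + 4*9²)/(24 - 1*9 + 4*9²))/23 = 24*((72 - 27 + 4*81)/(24 - 9 + 4*81))/23 = 24*((72 - 27 + 324)/(24 - 9 + 324))/23 = 24*(369/339)/23 = 24*((1/339)*369)/23 = (24/23)*(123/113) = 2952/2599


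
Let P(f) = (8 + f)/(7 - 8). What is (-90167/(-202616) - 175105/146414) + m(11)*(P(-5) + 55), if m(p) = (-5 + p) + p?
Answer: 689534385623/780679448 ≈ 883.25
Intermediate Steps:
m(p) = -5 + 2*p
P(f) = -8 - f (P(f) = (8 + f)/(-1) = (8 + f)*(-1) = -8 - f)
(-90167/(-202616) - 175105/146414) + m(11)*(P(-5) + 55) = (-90167/(-202616) - 175105/146414) + (-5 + 2*11)*((-8 - 1*(-5)) + 55) = (-90167*(-1/202616) - 175105*1/146414) + (-5 + 22)*((-8 + 5) + 55) = (90167/202616 - 175105/146414) + 17*(-3 + 55) = -586246409/780679448 + 17*52 = -586246409/780679448 + 884 = 689534385623/780679448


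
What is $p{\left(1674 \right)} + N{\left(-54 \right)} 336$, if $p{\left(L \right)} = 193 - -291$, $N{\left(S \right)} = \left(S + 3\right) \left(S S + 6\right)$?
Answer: $-50070908$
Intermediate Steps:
$N{\left(S \right)} = \left(3 + S\right) \left(6 + S^{2}\right)$ ($N{\left(S \right)} = \left(3 + S\right) \left(S^{2} + 6\right) = \left(3 + S\right) \left(6 + S^{2}\right)$)
$p{\left(L \right)} = 484$ ($p{\left(L \right)} = 193 + 291 = 484$)
$p{\left(1674 \right)} + N{\left(-54 \right)} 336 = 484 + \left(18 + \left(-54\right)^{3} + 3 \left(-54\right)^{2} + 6 \left(-54\right)\right) 336 = 484 + \left(18 - 157464 + 3 \cdot 2916 - 324\right) 336 = 484 + \left(18 - 157464 + 8748 - 324\right) 336 = 484 - 50071392 = -50070908$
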